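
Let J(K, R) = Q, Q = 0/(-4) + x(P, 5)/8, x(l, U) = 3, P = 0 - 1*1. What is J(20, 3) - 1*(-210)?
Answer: 1683/8 ≈ 210.38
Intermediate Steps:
P = -1 (P = 0 - 1 = -1)
Q = 3/8 (Q = 0/(-4) + 3/8 = 0*(-¼) + 3*(⅛) = 0 + 3/8 = 3/8 ≈ 0.37500)
J(K, R) = 3/8
J(20, 3) - 1*(-210) = 3/8 - 1*(-210) = 3/8 + 210 = 1683/8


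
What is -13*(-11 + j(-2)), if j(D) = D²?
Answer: 91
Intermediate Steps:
-13*(-11 + j(-2)) = -13*(-11 + (-2)²) = -13*(-11 + 4) = -13*(-7) = 91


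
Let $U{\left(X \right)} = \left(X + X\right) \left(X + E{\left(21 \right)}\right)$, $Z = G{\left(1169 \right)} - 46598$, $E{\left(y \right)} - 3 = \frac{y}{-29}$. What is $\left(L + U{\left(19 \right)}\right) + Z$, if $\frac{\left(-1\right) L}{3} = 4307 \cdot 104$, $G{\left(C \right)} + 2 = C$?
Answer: $- \frac{40263789}{29} \approx -1.3884 \cdot 10^{6}$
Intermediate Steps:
$G{\left(C \right)} = -2 + C$
$E{\left(y \right)} = 3 - \frac{y}{29}$ ($E{\left(y \right)} = 3 + \frac{y}{-29} = 3 + y \left(- \frac{1}{29}\right) = 3 - \frac{y}{29}$)
$Z = -45431$ ($Z = \left(-2 + 1169\right) - 46598 = 1167 - 46598 = -45431$)
$U{\left(X \right)} = 2 X \left(\frac{66}{29} + X\right)$ ($U{\left(X \right)} = \left(X + X\right) \left(X + \left(3 - \frac{21}{29}\right)\right) = 2 X \left(X + \left(3 - \frac{21}{29}\right)\right) = 2 X \left(X + \frac{66}{29}\right) = 2 X \left(\frac{66}{29} + X\right)$)
$L = -1343784$ ($L = - 3 \cdot 4307 \cdot 104 = \left(-3\right) 447928 = -1343784$)
$\left(L + U{\left(19 \right)}\right) + Z = \left(-1343784 + \frac{2}{29} \cdot 19 \left(66 + 29 \cdot 19\right)\right) - 45431 = \left(-1343784 + \frac{2}{29} \cdot 19 \left(66 + 551\right)\right) - 45431 = \left(-1343784 + \frac{2}{29} \cdot 19 \cdot 617\right) - 45431 = \left(-1343784 + \frac{23446}{29}\right) - 45431 = - \frac{38946290}{29} - 45431 = - \frac{40263789}{29}$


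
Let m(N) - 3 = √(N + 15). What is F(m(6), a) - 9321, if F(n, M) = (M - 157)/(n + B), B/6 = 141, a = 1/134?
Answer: -300094057111/32194840 + 21037*√21/96584520 ≈ -9321.2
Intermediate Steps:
a = 1/134 ≈ 0.0074627
m(N) = 3 + √(15 + N) (m(N) = 3 + √(N + 15) = 3 + √(15 + N))
B = 846 (B = 6*141 = 846)
F(n, M) = (-157 + M)/(846 + n) (F(n, M) = (M - 157)/(n + 846) = (-157 + M)/(846 + n))
F(m(6), a) - 9321 = (-157 + 1/134)/(846 + (3 + √(15 + 6))) - 9321 = -21037/134/(846 + (3 + √21)) - 9321 = -21037/134/(849 + √21) - 9321 = -21037/(134*(849 + √21)) - 9321 = -9321 - 21037/(134*(849 + √21))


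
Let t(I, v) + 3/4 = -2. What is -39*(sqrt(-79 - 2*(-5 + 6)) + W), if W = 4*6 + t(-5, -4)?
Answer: -3315/4 - 351*I ≈ -828.75 - 351.0*I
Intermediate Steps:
t(I, v) = -11/4 (t(I, v) = -3/4 - 2 = -11/4)
W = 85/4 (W = 4*6 - 11/4 = 24 - 11/4 = 85/4 ≈ 21.250)
-39*(sqrt(-79 - 2*(-5 + 6)) + W) = -39*(sqrt(-79 - 2*(-5 + 6)) + 85/4) = -39*(sqrt(-79 - 2*1) + 85/4) = -39*(sqrt(-79 - 2) + 85/4) = -39*(sqrt(-81) + 85/4) = -39*(9*I + 85/4) = -39*(85/4 + 9*I) = -3315/4 - 351*I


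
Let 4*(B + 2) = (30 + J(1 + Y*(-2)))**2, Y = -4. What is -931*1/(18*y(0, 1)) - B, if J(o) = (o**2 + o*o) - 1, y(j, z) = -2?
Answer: -163663/18 ≈ -9092.4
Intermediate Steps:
J(o) = -1 + 2*o**2 (J(o) = (o**2 + o**2) - 1 = 2*o**2 - 1 = -1 + 2*o**2)
B = 36473/4 (B = -2 + (30 + (-1 + 2*(1 - 4*(-2))**2))**2/4 = -2 + (30 + (-1 + 2*(1 + 8)**2))**2/4 = -2 + (30 + (-1 + 2*9**2))**2/4 = -2 + (30 + (-1 + 2*81))**2/4 = -2 + (30 + (-1 + 162))**2/4 = -2 + (30 + 161)**2/4 = -2 + (1/4)*191**2 = -2 + (1/4)*36481 = -2 + 36481/4 = 36473/4 ≈ 9118.3)
-931*1/(18*y(0, 1)) - B = -931/((-2*18)) - 1*36473/4 = -931/(-36) - 36473/4 = -931*(-1/36) - 36473/4 = 931/36 - 36473/4 = -163663/18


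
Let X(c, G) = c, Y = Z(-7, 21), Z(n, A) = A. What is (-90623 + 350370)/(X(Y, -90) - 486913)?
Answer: -259747/486892 ≈ -0.53348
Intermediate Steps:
Y = 21
(-90623 + 350370)/(X(Y, -90) - 486913) = (-90623 + 350370)/(21 - 486913) = 259747/(-486892) = 259747*(-1/486892) = -259747/486892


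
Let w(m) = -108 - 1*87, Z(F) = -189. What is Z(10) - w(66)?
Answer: 6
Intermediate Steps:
w(m) = -195 (w(m) = -108 - 87 = -195)
Z(10) - w(66) = -189 - 1*(-195) = -189 + 195 = 6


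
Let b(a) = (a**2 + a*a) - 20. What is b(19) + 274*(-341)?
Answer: -92732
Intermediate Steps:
b(a) = -20 + 2*a**2 (b(a) = (a**2 + a**2) - 20 = 2*a**2 - 20 = -20 + 2*a**2)
b(19) + 274*(-341) = (-20 + 2*19**2) + 274*(-341) = (-20 + 2*361) - 93434 = (-20 + 722) - 93434 = 702 - 93434 = -92732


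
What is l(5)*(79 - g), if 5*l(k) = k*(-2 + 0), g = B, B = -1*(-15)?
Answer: -128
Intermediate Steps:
B = 15
g = 15
l(k) = -2*k/5 (l(k) = (k*(-2 + 0))/5 = (k*(-2))/5 = (-2*k)/5 = -2*k/5)
l(5)*(79 - g) = (-⅖*5)*(79 - 1*15) = -2*(79 - 15) = -2*64 = -128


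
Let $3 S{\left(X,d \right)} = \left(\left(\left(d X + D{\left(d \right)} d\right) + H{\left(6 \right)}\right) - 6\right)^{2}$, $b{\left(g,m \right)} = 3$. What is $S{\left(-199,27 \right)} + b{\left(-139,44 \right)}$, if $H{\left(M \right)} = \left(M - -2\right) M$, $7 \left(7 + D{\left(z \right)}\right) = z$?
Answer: $\frac{479081454}{49} \approx 9.7772 \cdot 10^{6}$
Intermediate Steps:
$D{\left(z \right)} = -7 + \frac{z}{7}$
$H{\left(M \right)} = M \left(2 + M\right)$ ($H{\left(M \right)} = \left(M + 2\right) M = \left(2 + M\right) M = M \left(2 + M\right)$)
$S{\left(X,d \right)} = \frac{\left(42 + X d + d \left(-7 + \frac{d}{7}\right)\right)^{2}}{3}$ ($S{\left(X,d \right)} = \frac{\left(\left(\left(d X + \left(-7 + \frac{d}{7}\right) d\right) + 6 \left(2 + 6\right)\right) - 6\right)^{2}}{3} = \frac{\left(\left(\left(X d + d \left(-7 + \frac{d}{7}\right)\right) + 6 \cdot 8\right) - 6\right)^{2}}{3} = \frac{\left(\left(\left(X d + d \left(-7 + \frac{d}{7}\right)\right) + 48\right) - 6\right)^{2}}{3} = \frac{\left(\left(48 + X d + d \left(-7 + \frac{d}{7}\right)\right) - 6\right)^{2}}{3} = \frac{\left(42 + X d + d \left(-7 + \frac{d}{7}\right)\right)^{2}}{3}$)
$S{\left(-199,27 \right)} + b{\left(-139,44 \right)} = \frac{\left(294 + 27 \left(-49 + 27\right) + 7 \left(-199\right) 27\right)^{2}}{147} + 3 = \frac{\left(294 + 27 \left(-22\right) - 37611\right)^{2}}{147} + 3 = \frac{\left(294 - 594 - 37611\right)^{2}}{147} + 3 = \frac{\left(-37911\right)^{2}}{147} + 3 = \frac{1}{147} \cdot 1437243921 + 3 = \frac{479081307}{49} + 3 = \frac{479081454}{49}$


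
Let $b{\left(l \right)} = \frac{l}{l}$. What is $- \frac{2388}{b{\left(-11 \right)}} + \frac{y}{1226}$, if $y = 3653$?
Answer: $- \frac{2924035}{1226} \approx -2385.0$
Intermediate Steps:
$b{\left(l \right)} = 1$
$- \frac{2388}{b{\left(-11 \right)}} + \frac{y}{1226} = - \frac{2388}{1} + \frac{3653}{1226} = \left(-2388\right) 1 + 3653 \cdot \frac{1}{1226} = -2388 + \frac{3653}{1226} = - \frac{2924035}{1226}$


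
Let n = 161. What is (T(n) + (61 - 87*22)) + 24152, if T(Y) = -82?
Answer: 22217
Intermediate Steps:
(T(n) + (61 - 87*22)) + 24152 = (-82 + (61 - 87*22)) + 24152 = (-82 + (61 - 1914)) + 24152 = (-82 - 1853) + 24152 = -1935 + 24152 = 22217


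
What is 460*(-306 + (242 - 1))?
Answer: -29900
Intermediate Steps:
460*(-306 + (242 - 1)) = 460*(-306 + 241) = 460*(-65) = -29900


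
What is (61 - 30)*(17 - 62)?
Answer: -1395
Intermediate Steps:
(61 - 30)*(17 - 62) = 31*(-45) = -1395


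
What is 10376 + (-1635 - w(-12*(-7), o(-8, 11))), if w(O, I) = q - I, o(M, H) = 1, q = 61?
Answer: 8681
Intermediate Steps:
w(O, I) = 61 - I
10376 + (-1635 - w(-12*(-7), o(-8, 11))) = 10376 + (-1635 - (61 - 1*1)) = 10376 + (-1635 - (61 - 1)) = 10376 + (-1635 - 1*60) = 10376 + (-1635 - 60) = 10376 - 1695 = 8681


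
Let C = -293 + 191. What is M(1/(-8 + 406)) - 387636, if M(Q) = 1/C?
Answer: -39538873/102 ≈ -3.8764e+5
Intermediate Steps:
C = -102
M(Q) = -1/102 (M(Q) = 1/(-102) = -1/102)
M(1/(-8 + 406)) - 387636 = -1/102 - 387636 = -39538873/102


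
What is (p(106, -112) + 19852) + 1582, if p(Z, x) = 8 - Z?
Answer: 21336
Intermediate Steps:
(p(106, -112) + 19852) + 1582 = ((8 - 1*106) + 19852) + 1582 = ((8 - 106) + 19852) + 1582 = (-98 + 19852) + 1582 = 19754 + 1582 = 21336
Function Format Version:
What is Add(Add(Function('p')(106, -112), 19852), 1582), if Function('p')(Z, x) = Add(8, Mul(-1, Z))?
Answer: 21336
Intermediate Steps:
Add(Add(Function('p')(106, -112), 19852), 1582) = Add(Add(Add(8, Mul(-1, 106)), 19852), 1582) = Add(Add(Add(8, -106), 19852), 1582) = Add(Add(-98, 19852), 1582) = Add(19754, 1582) = 21336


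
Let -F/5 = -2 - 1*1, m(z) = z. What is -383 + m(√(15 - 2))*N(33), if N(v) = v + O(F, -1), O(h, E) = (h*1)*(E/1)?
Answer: -383 + 18*√13 ≈ -318.10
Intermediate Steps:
F = 15 (F = -5*(-2 - 1*1) = -5*(-2 - 1) = -5*(-3) = 15)
O(h, E) = E*h (O(h, E) = h*(E*1) = h*E = E*h)
N(v) = -15 + v (N(v) = v - 1*15 = v - 15 = -15 + v)
-383 + m(√(15 - 2))*N(33) = -383 + √(15 - 2)*(-15 + 33) = -383 + √13*18 = -383 + 18*√13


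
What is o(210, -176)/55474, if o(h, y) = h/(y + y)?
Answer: -105/9763424 ≈ -1.0754e-5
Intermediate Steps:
o(h, y) = h/(2*y) (o(h, y) = h/((2*y)) = h*(1/(2*y)) = h/(2*y))
o(210, -176)/55474 = ((½)*210/(-176))/55474 = ((½)*210*(-1/176))*(1/55474) = -105/176*1/55474 = -105/9763424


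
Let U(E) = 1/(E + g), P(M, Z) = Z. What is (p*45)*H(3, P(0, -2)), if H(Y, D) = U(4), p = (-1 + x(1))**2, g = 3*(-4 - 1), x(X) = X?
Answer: 0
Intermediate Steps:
g = -15 (g = 3*(-5) = -15)
U(E) = 1/(-15 + E) (U(E) = 1/(E - 15) = 1/(-15 + E))
p = 0 (p = (-1 + 1)**2 = 0**2 = 0)
H(Y, D) = -1/11 (H(Y, D) = 1/(-15 + 4) = 1/(-11) = -1/11)
(p*45)*H(3, P(0, -2)) = (0*45)*(-1/11) = 0*(-1/11) = 0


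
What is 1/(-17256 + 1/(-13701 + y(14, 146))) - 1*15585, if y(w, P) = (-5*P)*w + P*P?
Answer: -700575067990/44951881 ≈ -15585.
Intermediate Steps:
y(w, P) = P² - 5*P*w (y(w, P) = -5*P*w + P² = P² - 5*P*w)
1/(-17256 + 1/(-13701 + y(14, 146))) - 1*15585 = 1/(-17256 + 1/(-13701 + 146*(146 - 5*14))) - 1*15585 = 1/(-17256 + 1/(-13701 + 146*(146 - 70))) - 15585 = 1/(-17256 + 1/(-13701 + 146*76)) - 15585 = 1/(-17256 + 1/(-13701 + 11096)) - 15585 = 1/(-17256 + 1/(-2605)) - 15585 = 1/(-17256 - 1/2605) - 15585 = 1/(-44951881/2605) - 15585 = -2605/44951881 - 15585 = -700575067990/44951881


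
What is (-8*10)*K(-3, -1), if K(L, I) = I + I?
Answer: 160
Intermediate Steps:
K(L, I) = 2*I
(-8*10)*K(-3, -1) = (-8*10)*(2*(-1)) = -80*(-2) = 160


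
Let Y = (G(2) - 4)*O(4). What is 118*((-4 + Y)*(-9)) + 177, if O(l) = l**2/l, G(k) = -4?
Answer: 38409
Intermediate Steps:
O(l) = l
Y = -32 (Y = (-4 - 4)*4 = -8*4 = -32)
118*((-4 + Y)*(-9)) + 177 = 118*((-4 - 32)*(-9)) + 177 = 118*(-36*(-9)) + 177 = 118*324 + 177 = 38232 + 177 = 38409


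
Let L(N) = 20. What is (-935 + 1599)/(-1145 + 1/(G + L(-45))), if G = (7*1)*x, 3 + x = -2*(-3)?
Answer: -3403/5868 ≈ -0.57992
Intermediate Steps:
x = 3 (x = -3 - 2*(-3) = -3 + 6 = 3)
G = 21 (G = (7*1)*3 = 7*3 = 21)
(-935 + 1599)/(-1145 + 1/(G + L(-45))) = (-935 + 1599)/(-1145 + 1/(21 + 20)) = 664/(-1145 + 1/41) = 664/(-46944/41) = 664*(-41/46944) = -3403/5868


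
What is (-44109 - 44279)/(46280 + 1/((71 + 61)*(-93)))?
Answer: -1085051088/568133279 ≈ -1.9099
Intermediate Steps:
(-44109 - 44279)/(46280 + 1/((71 + 61)*(-93))) = -88388/(46280 + 1/(132*(-93))) = -88388/(46280 + 1/(-12276)) = -88388/(46280 - 1/12276) = -88388/568133279/12276 = -88388*12276/568133279 = -1085051088/568133279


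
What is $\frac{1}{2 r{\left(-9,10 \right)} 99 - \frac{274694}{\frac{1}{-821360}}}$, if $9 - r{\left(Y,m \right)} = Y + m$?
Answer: $\frac{1}{225622665424} \approx 4.4322 \cdot 10^{-12}$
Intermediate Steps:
$r{\left(Y,m \right)} = 9 - Y - m$ ($r{\left(Y,m \right)} = 9 - \left(Y + m\right) = 9 - Y - m$)
$\frac{1}{2 r{\left(-9,10 \right)} 99 - \frac{274694}{\frac{1}{-821360}}} = \frac{1}{2 \left(9 - -9 - 10\right) 99 - \frac{274694}{\frac{1}{-821360}}} = \frac{1}{2 \left(9 + 9 - 10\right) 99 - \frac{274694}{- \frac{1}{821360}}} = \frac{1}{2 \cdot 8 \cdot 99 - -225622663840} = \frac{1}{16 \cdot 99 + 225622663840} = \frac{1}{1584 + 225622663840} = \frac{1}{225622665424}$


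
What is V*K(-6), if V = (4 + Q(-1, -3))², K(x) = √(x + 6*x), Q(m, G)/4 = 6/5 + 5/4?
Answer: 4761*I*√42/25 ≈ 1234.2*I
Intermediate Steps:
Q(m, G) = 49/5 (Q(m, G) = 4*(6/5 + 5/4) = 4*(49/20) = 49/5)
K(x) = √7*√x (K(x) = √(7*x) = √7*√x)
V = 4761/25 (V = (4 + 49/5)² = (69/5)² = 4761/25 ≈ 190.44)
V*K(-6) = 4761*(√7*√(-6))/25 = 4761*(√7*(I*√6))/25 = 4761*(I*√42)/25 = 4761*I*√42/25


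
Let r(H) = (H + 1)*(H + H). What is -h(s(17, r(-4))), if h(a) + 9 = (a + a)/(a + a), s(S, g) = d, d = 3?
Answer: 8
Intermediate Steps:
r(H) = 2*H*(1 + H) (r(H) = (1 + H)*(2*H) = 2*H*(1 + H))
s(S, g) = 3
h(a) = -8 (h(a) = -9 + (a + a)/(a + a) = -9 + (2*a)/((2*a)) = -9 + (2*a)*(1/(2*a)) = -9 + 1 = -8)
-h(s(17, r(-4))) = -1*(-8) = 8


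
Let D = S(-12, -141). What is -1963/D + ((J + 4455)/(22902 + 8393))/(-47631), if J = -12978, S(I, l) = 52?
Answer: -75027466601/1987482860 ≈ -37.750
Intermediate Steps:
D = 52
-1963/D + ((J + 4455)/(22902 + 8393))/(-47631) = -1963/52 + ((-12978 + 4455)/(22902 + 8393))/(-47631) = -1963*1/52 - 8523/31295*(-1/47631) = -151/4 - 8523*1/31295*(-1/47631) = -151/4 - 8523/31295*(-1/47631) = -151/4 + 2841/496870715 = -75027466601/1987482860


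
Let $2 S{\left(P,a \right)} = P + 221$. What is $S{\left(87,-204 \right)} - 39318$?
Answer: $-39164$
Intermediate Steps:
$S{\left(P,a \right)} = \frac{221}{2} + \frac{P}{2}$ ($S{\left(P,a \right)} = \frac{P + 221}{2} = \frac{221 + P}{2} = \frac{221}{2} + \frac{P}{2}$)
$S{\left(87,-204 \right)} - 39318 = \left(\frac{221}{2} + \frac{1}{2} \cdot 87\right) - 39318 = \left(\frac{221}{2} + \frac{87}{2}\right) - 39318 = 154 - 39318 = -39164$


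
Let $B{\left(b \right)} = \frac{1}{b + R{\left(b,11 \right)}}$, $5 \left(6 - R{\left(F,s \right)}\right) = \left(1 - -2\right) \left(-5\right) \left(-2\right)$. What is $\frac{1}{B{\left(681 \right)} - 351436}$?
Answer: $- \frac{681}{239327915} \approx -2.8455 \cdot 10^{-6}$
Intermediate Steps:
$R{\left(F,s \right)} = 0$ ($R{\left(F,s \right)} = 6 - \frac{\left(1 - -2\right) \left(-5\right) \left(-2\right)}{5} = 6 - \frac{\left(1 + 2\right) \left(-5\right) \left(-2\right)}{5} = 6 - \frac{3 \left(-5\right) \left(-2\right)}{5} = 6 - \frac{\left(-15\right) \left(-2\right)}{5} = 6 - 6 = 0$)
$B{\left(b \right)} = \frac{1}{b}$ ($B{\left(b \right)} = \frac{1}{b + 0} = \frac{1}{b}$)
$\frac{1}{B{\left(681 \right)} - 351436} = \frac{1}{\frac{1}{681} - 351436} = \frac{1}{- \frac{239327915}{681}} = - \frac{681}{239327915}$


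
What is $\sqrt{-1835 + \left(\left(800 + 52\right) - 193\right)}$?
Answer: $14 i \sqrt{6} \approx 34.293 i$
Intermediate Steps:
$\sqrt{-1835 + \left(\left(800 + 52\right) - 193\right)} = \sqrt{-1835 + \left(852 - 193\right)} = \sqrt{-1835 + 659} = \sqrt{-1176} = 14 i \sqrt{6}$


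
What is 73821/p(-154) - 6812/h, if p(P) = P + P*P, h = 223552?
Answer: 8843251/2850288 ≈ 3.1026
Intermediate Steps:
p(P) = P + P²
73821/p(-154) - 6812/h = 73821/((-154*(1 - 154))) - 6812/223552 = 73821/((-154*(-153))) - 6812*1/223552 = 73821/23562 - 1703/55888 = 73821*(1/23562) - 1703/55888 = 2237/714 - 1703/55888 = 8843251/2850288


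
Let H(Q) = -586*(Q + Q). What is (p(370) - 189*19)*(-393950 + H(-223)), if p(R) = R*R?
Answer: -17675973546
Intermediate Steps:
p(R) = R²
H(Q) = -1172*Q
(p(370) - 189*19)*(-393950 + H(-223)) = (370² - 189*19)*(-393950 - 1172*(-223)) = (136900 - 3591)*(-393950 + 261356) = 133309*(-132594) = -17675973546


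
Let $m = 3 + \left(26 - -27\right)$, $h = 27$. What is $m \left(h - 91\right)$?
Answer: $-3584$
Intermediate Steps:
$m = 56$ ($m = 3 + \left(26 + 27\right) = 3 + 53 = 56$)
$m \left(h - 91\right) = 56 \left(27 - 91\right) = 56 \left(-64\right) = -3584$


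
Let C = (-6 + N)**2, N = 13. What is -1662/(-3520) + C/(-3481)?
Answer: 2806471/6126560 ≈ 0.45808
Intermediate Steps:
C = 49 (C = (-6 + 13)**2 = 7**2 = 49)
-1662/(-3520) + C/(-3481) = -1662/(-3520) + 49/(-3481) = -1662*(-1/3520) + 49*(-1/3481) = 831/1760 - 49/3481 = 2806471/6126560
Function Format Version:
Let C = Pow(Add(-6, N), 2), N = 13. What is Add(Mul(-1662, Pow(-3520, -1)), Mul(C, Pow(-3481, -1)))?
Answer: Rational(2806471, 6126560) ≈ 0.45808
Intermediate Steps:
C = 49 (C = Pow(Add(-6, 13), 2) = Pow(7, 2) = 49)
Add(Mul(-1662, Pow(-3520, -1)), Mul(C, Pow(-3481, -1))) = Add(Mul(-1662, Pow(-3520, -1)), Mul(49, Pow(-3481, -1))) = Add(Mul(-1662, Rational(-1, 3520)), Mul(49, Rational(-1, 3481))) = Add(Rational(831, 1760), Rational(-49, 3481)) = Rational(2806471, 6126560)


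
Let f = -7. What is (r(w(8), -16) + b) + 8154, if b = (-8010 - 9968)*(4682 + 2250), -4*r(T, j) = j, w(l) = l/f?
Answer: -124615338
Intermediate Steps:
w(l) = -l/7 (w(l) = l/(-7) = l*(-1/7) = -l/7)
r(T, j) = -j/4
b = -124623496 (b = -17978*6932 = -124623496)
(r(w(8), -16) + b) + 8154 = (-1/4*(-16) - 124623496) + 8154 = (4 - 124623496) + 8154 = -124623492 + 8154 = -124615338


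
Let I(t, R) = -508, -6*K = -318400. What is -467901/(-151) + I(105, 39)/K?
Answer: 18622402269/6009800 ≈ 3098.7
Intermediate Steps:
K = 159200/3 (K = -⅙*(-318400) = 159200/3 ≈ 53067.)
-467901/(-151) + I(105, 39)/K = -467901/(-151) - 508/159200/3 = -467901*(-1/151) - 508*3/159200 = 467901/151 - 381/39800 = 18622402269/6009800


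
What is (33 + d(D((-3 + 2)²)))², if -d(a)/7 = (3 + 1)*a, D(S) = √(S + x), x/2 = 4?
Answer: 2601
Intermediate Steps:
x = 8 (x = 2*4 = 8)
D(S) = √(8 + S) (D(S) = √(S + 8) = √(8 + S))
d(a) = -28*a (d(a) = -7*(3 + 1)*a = -28*a)
(33 + d(D((-3 + 2)²)))² = (33 - 28*√(8 + (-3 + 2)²))² = (33 - 28*√(8 + (-1)²))² = (33 - 28*√(8 + 1))² = (33 - 28*√9)² = (33 - 28*3)² = (33 - 84)² = (-51)² = 2601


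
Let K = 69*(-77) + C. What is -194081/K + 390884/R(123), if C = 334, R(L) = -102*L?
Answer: 244364395/31233267 ≈ 7.8239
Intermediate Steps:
K = -4979 (K = 69*(-77) + 334 = -5313 + 334 = -4979)
-194081/K + 390884/R(123) = -194081/(-4979) + 390884/((-102*123)) = -194081*(-1/4979) + 390884/(-12546) = 194081/4979 + 390884*(-1/12546) = 194081/4979 - 195442/6273 = 244364395/31233267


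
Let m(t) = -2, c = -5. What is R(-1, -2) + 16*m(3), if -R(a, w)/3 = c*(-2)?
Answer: -62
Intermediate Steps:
R(a, w) = -30 (R(a, w) = -(-15)*(-2) = -3*10 = -30)
R(-1, -2) + 16*m(3) = -30 + 16*(-2) = -30 - 32 = -62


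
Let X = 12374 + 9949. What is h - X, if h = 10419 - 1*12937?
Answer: -24841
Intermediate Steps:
X = 22323
h = -2518 (h = 10419 - 12937 = -2518)
h - X = -2518 - 1*22323 = -2518 - 22323 = -24841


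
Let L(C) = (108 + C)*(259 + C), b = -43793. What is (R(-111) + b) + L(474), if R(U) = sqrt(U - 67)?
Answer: 382813 + I*sqrt(178) ≈ 3.8281e+5 + 13.342*I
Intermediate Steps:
R(U) = sqrt(-67 + U)
(R(-111) + b) + L(474) = (sqrt(-67 - 111) - 43793) + (27972 + 474**2 + 367*474) = (sqrt(-178) - 43793) + (27972 + 224676 + 173958) = (I*sqrt(178) - 43793) + 426606 = (-43793 + I*sqrt(178)) + 426606 = 382813 + I*sqrt(178)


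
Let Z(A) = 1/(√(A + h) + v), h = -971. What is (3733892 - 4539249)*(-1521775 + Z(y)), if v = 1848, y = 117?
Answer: 299035927453946851/243997 + 115051*I*√854/487994 ≈ 1.2256e+12 + 6.8898*I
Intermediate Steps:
Z(A) = 1/(1848 + √(-971 + A)) (Z(A) = 1/(√(A - 971) + 1848) = 1/(√(-971 + A) + 1848) = 1/(1848 + √(-971 + A)))
(3733892 - 4539249)*(-1521775 + Z(y)) = (3733892 - 4539249)*(-1521775 + 1/(1848 + √(-971 + 117))) = -805357*(-1521775 + 1/(1848 + √(-854))) = -805357*(-1521775 + 1/(1848 + I*√854)) = 1225572148675 - 805357/(1848 + I*√854)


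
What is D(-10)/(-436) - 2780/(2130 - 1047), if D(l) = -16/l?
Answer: -1517266/590235 ≈ -2.5706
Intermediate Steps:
D(-10)/(-436) - 2780/(2130 - 1047) = -16/(-10)/(-436) - 2780/(2130 - 1047) = -16*(-⅒)*(-1/436) - 2780/1083 = (8/5)*(-1/436) - 2780*1/1083 = -2/545 - 2780/1083 = -1517266/590235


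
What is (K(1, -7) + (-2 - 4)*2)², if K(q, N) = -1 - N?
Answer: 36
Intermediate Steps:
(K(1, -7) + (-2 - 4)*2)² = ((-1 - 1*(-7)) + (-2 - 4)*2)² = ((-1 + 7) - 6*2)² = (6 - 12)² = (-6)² = 36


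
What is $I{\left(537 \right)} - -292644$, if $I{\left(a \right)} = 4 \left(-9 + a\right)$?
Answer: $294756$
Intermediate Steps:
$I{\left(a \right)} = -36 + 4 a$
$I{\left(537 \right)} - -292644 = \left(-36 + 4 \cdot 537\right) - -292644 = \left(-36 + 2148\right) + 292644 = 2112 + 292644 = 294756$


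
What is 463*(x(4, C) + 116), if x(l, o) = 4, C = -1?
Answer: 55560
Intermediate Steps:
463*(x(4, C) + 116) = 463*(4 + 116) = 463*120 = 55560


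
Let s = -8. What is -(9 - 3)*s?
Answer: 48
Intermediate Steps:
-(9 - 3)*s = -(9 - 3)*(-8) = -6*(-8) = -1*(-48) = 48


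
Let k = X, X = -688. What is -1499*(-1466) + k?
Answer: 2196846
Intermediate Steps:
k = -688
-1499*(-1466) + k = -1499*(-1466) - 688 = 2197534 - 688 = 2196846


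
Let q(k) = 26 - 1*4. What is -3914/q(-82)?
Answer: -1957/11 ≈ -177.91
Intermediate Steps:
q(k) = 22 (q(k) = 26 - 4 = 22)
-3914/q(-82) = -3914/22 = -3914*1/22 = -1957/11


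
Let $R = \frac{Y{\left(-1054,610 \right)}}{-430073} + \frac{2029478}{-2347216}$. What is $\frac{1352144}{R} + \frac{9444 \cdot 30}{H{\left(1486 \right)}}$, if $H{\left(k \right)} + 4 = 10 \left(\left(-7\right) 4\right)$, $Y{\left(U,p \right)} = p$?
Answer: $- \frac{48486847178511922426}{31036070024717} \approx -1.5623 \cdot 10^{6}$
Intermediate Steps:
$R = - \frac{437127746827}{504737113384}$ ($R = \frac{610}{-430073} + \frac{2029478}{-2347216} = 610 \left(- \frac{1}{430073}\right) + 2029478 \left(- \frac{1}{2347216}\right) = - \frac{610}{430073} - \frac{1014739}{1173608} = - \frac{437127746827}{504737113384} \approx -0.86605$)
$H{\left(k \right)} = -284$ ($H{\left(k \right)} = -4 + 10 \left(\left(-7\right) 4\right) = -4 + 10 \left(-28\right) = -4 - 280 = -284$)
$\frac{1352144}{R} + \frac{9444 \cdot 30}{H{\left(1486 \right)}} = \frac{1352144}{- \frac{437127746827}{504737113384}} + \frac{9444 \cdot 30}{-284} = 1352144 \left(- \frac{504737113384}{437127746827}\right) + 283320 \left(- \frac{1}{284}\right) = - \frac{682477259439495296}{437127746827} - \frac{70830}{71} = - \frac{48486847178511922426}{31036070024717}$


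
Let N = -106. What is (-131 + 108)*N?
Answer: 2438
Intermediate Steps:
(-131 + 108)*N = (-131 + 108)*(-106) = -23*(-106) = 2438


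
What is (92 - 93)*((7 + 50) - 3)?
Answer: -54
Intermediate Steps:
(92 - 93)*((7 + 50) - 3) = -(57 - 3) = -1*54 = -54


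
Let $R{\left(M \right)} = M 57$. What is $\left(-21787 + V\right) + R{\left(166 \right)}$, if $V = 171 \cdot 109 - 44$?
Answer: $6270$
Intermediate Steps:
$V = 18595$ ($V = 18639 - 44 = 18595$)
$R{\left(M \right)} = 57 M$
$\left(-21787 + V\right) + R{\left(166 \right)} = \left(-21787 + 18595\right) + 57 \cdot 166 = -3192 + 9462 = 6270$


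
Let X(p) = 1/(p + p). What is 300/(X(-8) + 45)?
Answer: 4800/719 ≈ 6.6759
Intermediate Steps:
X(p) = 1/(2*p)
300/(X(-8) + 45) = 300/((½)/(-8) + 45) = 300/((½)*(-⅛) + 45) = 300/(-1/16 + 45) = 300/(719/16) = 300*(16/719) = 4800/719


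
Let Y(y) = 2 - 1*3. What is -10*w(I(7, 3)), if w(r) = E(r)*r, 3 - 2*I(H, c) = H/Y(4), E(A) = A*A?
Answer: -1250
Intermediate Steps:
E(A) = A**2
Y(y) = -1 (Y(y) = 2 - 3 = -1)
I(H, c) = 3/2 + H/2 (I(H, c) = 3/2 - H/(2*(-1)) = 3/2 - H*(-1)/2 = 3/2 - (-1)*H/2 = 3/2 + H/2)
w(r) = r**3 (w(r) = r**2*r = r**3)
-10*w(I(7, 3)) = -10*(3/2 + (1/2)*7)**3 = -10*(3/2 + 7/2)**3 = -10*5**3 = -10*125 = -1250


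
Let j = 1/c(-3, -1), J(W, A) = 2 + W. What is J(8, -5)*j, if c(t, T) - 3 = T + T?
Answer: 10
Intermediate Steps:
c(t, T) = 3 + 2*T (c(t, T) = 3 + (T + T) = 3 + 2*T)
j = 1 (j = 1/(3 + 2*(-1)) = 1/(3 - 2) = 1/1 = 1)
J(8, -5)*j = (2 + 8)*1 = 10*1 = 10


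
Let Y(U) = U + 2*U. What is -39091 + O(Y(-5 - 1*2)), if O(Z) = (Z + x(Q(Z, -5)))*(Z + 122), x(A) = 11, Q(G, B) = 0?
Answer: -40101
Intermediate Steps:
Y(U) = 3*U
O(Z) = (11 + Z)*(122 + Z) (O(Z) = (Z + 11)*(Z + 122) = (11 + Z)*(122 + Z))
-39091 + O(Y(-5 - 1*2)) = -39091 + (1342 + (3*(-5 - 1*2))² + 133*(3*(-5 - 1*2))) = -39091 + (1342 + (3*(-5 - 2))² + 133*(3*(-5 - 2))) = -39091 + (1342 + (3*(-7))² + 133*(3*(-7))) = -39091 + (1342 + (-21)² + 133*(-21)) = -39091 + (1342 + 441 - 2793) = -39091 - 1010 = -40101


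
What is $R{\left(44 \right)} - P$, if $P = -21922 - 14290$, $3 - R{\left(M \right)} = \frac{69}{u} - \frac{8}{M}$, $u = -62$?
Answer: $\frac{24699513}{682} \approx 36216.0$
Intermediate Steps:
$R{\left(M \right)} = \frac{255}{62} + \frac{8}{M}$ ($R{\left(M \right)} = 3 - \left(\frac{69}{-62} - \frac{8}{M}\right) = 3 - \left(69 \left(- \frac{1}{62}\right) - \frac{8}{M}\right) = 3 - \left(- \frac{69}{62} - \frac{8}{M}\right) = 3 + \left(\frac{69}{62} + \frac{8}{M}\right) = \frac{255}{62} + \frac{8}{M}$)
$P = -36212$ ($P = -21922 - 14290 = -36212$)
$R{\left(44 \right)} - P = \left(\frac{255}{62} + \frac{8}{44}\right) - -36212 = \left(\frac{255}{62} + 8 \cdot \frac{1}{44}\right) + 36212 = \left(\frac{255}{62} + \frac{2}{11}\right) + 36212 = \frac{2929}{682} + 36212 = \frac{24699513}{682}$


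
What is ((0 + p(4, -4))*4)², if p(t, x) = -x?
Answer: 256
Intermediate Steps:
((0 + p(4, -4))*4)² = ((0 - 1*(-4))*4)² = ((0 + 4)*4)² = (4*4)² = 16² = 256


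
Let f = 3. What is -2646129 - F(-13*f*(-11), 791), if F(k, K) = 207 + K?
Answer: -2647127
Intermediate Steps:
-2646129 - F(-13*f*(-11), 791) = -2646129 - (207 + 791) = -2646129 - 1*998 = -2646129 - 998 = -2647127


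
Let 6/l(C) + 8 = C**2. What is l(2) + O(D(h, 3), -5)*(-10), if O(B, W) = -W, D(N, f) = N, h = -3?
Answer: -103/2 ≈ -51.500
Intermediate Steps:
l(C) = 6/(-8 + C**2)
l(2) + O(D(h, 3), -5)*(-10) = 6/(-8 + 2**2) - 1*(-5)*(-10) = 6/(-8 + 4) + 5*(-10) = 6/(-4) - 50 = 6*(-1/4) - 50 = -3/2 - 50 = -103/2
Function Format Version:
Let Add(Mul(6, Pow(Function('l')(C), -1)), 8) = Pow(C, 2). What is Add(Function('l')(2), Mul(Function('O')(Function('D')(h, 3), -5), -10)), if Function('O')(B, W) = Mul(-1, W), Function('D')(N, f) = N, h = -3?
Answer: Rational(-103, 2) ≈ -51.500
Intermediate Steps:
Function('l')(C) = Mul(6, Pow(Add(-8, Pow(C, 2)), -1))
Add(Function('l')(2), Mul(Function('O')(Function('D')(h, 3), -5), -10)) = Add(Mul(6, Pow(Add(-8, Pow(2, 2)), -1)), Mul(Mul(-1, -5), -10)) = Add(Mul(6, Pow(Add(-8, 4), -1)), Mul(5, -10)) = Add(Mul(6, Pow(-4, -1)), -50) = Add(Mul(6, Rational(-1, 4)), -50) = Add(Rational(-3, 2), -50) = Rational(-103, 2)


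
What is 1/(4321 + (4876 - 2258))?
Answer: 1/6939 ≈ 0.00014411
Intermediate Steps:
1/(4321 + (4876 - 2258)) = 1/(4321 + 2618) = 1/6939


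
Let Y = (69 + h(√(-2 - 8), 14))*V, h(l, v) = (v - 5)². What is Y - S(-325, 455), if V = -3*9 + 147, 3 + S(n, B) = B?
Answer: 17548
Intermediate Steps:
S(n, B) = -3 + B
V = 120 (V = -27 + 147 = 120)
h(l, v) = (-5 + v)²
Y = 18000 (Y = (69 + (-5 + 14)²)*120 = (69 + 9²)*120 = (69 + 81)*120 = 150*120 = 18000)
Y - S(-325, 455) = 18000 - (-3 + 455) = 18000 - 1*452 = 18000 - 452 = 17548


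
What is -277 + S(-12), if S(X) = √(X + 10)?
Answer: -277 + I*√2 ≈ -277.0 + 1.4142*I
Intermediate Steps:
S(X) = √(10 + X)
-277 + S(-12) = -277 + √(10 - 12) = -277 + √(-2) = -277 + I*√2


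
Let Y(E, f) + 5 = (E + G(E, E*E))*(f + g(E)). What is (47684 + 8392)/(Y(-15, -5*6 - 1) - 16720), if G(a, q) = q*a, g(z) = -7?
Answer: 18692/37365 ≈ 0.50025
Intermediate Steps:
G(a, q) = a*q
Y(E, f) = -5 + (-7 + f)*(E + E**3) (Y(E, f) = -5 + (E + E*(E*E))*(f - 7) = -5 + (E + E*E**2)*(-7 + f) = -5 + (E + E**3)*(-7 + f) = -5 + (-7 + f)*(E + E**3))
(47684 + 8392)/(Y(-15, -5*6 - 1) - 16720) = (47684 + 8392)/((-5 - 7*(-15) - 7*(-15)**3 - 15*(-5*6 - 1) + (-5*6 - 1)*(-15)**3) - 16720) = 56076/((-5 + 105 - 7*(-3375) - 15*(-30 - 1) + (-30 - 1)*(-3375)) - 16720) = 56076/((-5 + 105 + 23625 - 15*(-31) - 31*(-3375)) - 16720) = 56076/((-5 + 105 + 23625 + 465 + 104625) - 16720) = 56076/(128815 - 16720) = 56076/112095 = 56076*(1/112095) = 18692/37365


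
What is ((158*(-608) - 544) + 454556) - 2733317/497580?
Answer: 178105032523/497580 ≈ 3.5794e+5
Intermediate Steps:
((158*(-608) - 544) + 454556) - 2733317/497580 = ((-96064 - 544) + 454556) - 2733317*1/497580 = (-96608 + 454556) - 2733317/497580 = 357948 - 2733317/497580 = 178105032523/497580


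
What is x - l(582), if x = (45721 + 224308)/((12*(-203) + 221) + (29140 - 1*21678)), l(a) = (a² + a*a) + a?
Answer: -3557353381/5247 ≈ -6.7798e+5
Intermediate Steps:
l(a) = a + 2*a² (l(a) = (a² + a²) + a = 2*a² + a = a + 2*a²)
x = 270029/5247 (x = 270029/((-2436 + 221) + (29140 - 21678)) = 270029/(-2215 + 7462) = 270029/5247 ≈ 51.464)
x - l(582) = 270029/5247 - 582*(1 + 2*582) = 270029/5247 - 582*(1 + 1164) = 270029/5247 - 582*1165 = 270029/5247 - 1*678030 = 270029/5247 - 678030 = -3557353381/5247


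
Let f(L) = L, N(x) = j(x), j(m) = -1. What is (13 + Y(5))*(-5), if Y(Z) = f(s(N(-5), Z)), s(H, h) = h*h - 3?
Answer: -175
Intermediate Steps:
N(x) = -1
s(H, h) = -3 + h**2 (s(H, h) = h**2 - 3 = -3 + h**2)
Y(Z) = -3 + Z**2
(13 + Y(5))*(-5) = (13 + (-3 + 5**2))*(-5) = (13 + (-3 + 25))*(-5) = (13 + 22)*(-5) = 35*(-5) = -175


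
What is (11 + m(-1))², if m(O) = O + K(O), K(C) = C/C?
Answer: 121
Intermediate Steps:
K(C) = 1
m(O) = 1 + O (m(O) = O + 1 = 1 + O)
(11 + m(-1))² = (11 + (1 - 1))² = (11 + 0)² = 11² = 121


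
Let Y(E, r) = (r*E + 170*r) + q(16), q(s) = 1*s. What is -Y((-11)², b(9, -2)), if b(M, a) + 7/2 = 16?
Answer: -7307/2 ≈ -3653.5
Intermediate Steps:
q(s) = s
b(M, a) = 25/2 (b(M, a) = -7/2 + 16 = 25/2)
Y(E, r) = 16 + 170*r + E*r (Y(E, r) = (r*E + 170*r) + 16 = (E*r + 170*r) + 16 = (170*r + E*r) + 16 = 16 + 170*r + E*r)
-Y((-11)², b(9, -2)) = -(16 + 170*(25/2) + (-11)²*(25/2)) = -(16 + 2125 + 121*(25/2)) = -(16 + 2125 + 3025/2) = -1*7307/2 = -7307/2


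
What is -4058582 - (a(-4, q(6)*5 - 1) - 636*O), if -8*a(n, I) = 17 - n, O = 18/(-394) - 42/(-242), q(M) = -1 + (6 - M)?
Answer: -773939344271/190696 ≈ -4.0585e+6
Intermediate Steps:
q(M) = 5 - M
O = 3048/23837 (O = 18*(-1/394) - 42*(-1/242) = -9/197 + 21/121 = 3048/23837 ≈ 0.12787)
a(n, I) = -17/8 + n/8 (a(n, I) = -(17 - n)/8 = -17/8 + n/8)
-4058582 - (a(-4, q(6)*5 - 1) - 636*O) = -4058582 - ((-17/8 + (⅛)*(-4)) - 636*3048/23837) = -4058582 - ((-17/8 - ½) - 1938528/23837) = -4058582 - (-21/8 - 1938528/23837) = -4058582 - 1*(-16008801/190696) = -4058582 + 16008801/190696 = -773939344271/190696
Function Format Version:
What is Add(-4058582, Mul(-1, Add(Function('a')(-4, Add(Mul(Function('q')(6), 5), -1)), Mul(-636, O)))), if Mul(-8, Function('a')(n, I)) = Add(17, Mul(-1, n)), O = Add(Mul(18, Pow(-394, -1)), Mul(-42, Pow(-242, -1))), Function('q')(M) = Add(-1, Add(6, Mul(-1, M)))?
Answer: Rational(-773939344271, 190696) ≈ -4.0585e+6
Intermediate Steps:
Function('q')(M) = Add(5, Mul(-1, M))
O = Rational(3048, 23837) (O = Add(Mul(18, Rational(-1, 394)), Mul(-42, Rational(-1, 242))) = Add(Rational(-9, 197), Rational(21, 121)) = Rational(3048, 23837) ≈ 0.12787)
Function('a')(n, I) = Add(Rational(-17, 8), Mul(Rational(1, 8), n)) (Function('a')(n, I) = Mul(Rational(-1, 8), Add(17, Mul(-1, n))) = Add(Rational(-17, 8), Mul(Rational(1, 8), n)))
Add(-4058582, Mul(-1, Add(Function('a')(-4, Add(Mul(Function('q')(6), 5), -1)), Mul(-636, O)))) = Add(-4058582, Mul(-1, Add(Add(Rational(-17, 8), Mul(Rational(1, 8), -4)), Mul(-636, Rational(3048, 23837))))) = Add(-4058582, Mul(-1, Add(Add(Rational(-17, 8), Rational(-1, 2)), Rational(-1938528, 23837)))) = Add(-4058582, Mul(-1, Add(Rational(-21, 8), Rational(-1938528, 23837)))) = Add(-4058582, Mul(-1, Rational(-16008801, 190696))) = Add(-4058582, Rational(16008801, 190696)) = Rational(-773939344271, 190696)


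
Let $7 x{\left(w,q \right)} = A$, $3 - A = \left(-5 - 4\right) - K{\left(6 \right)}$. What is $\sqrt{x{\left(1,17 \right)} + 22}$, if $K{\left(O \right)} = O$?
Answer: $\frac{2 \sqrt{301}}{7} \approx 4.957$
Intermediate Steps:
$A = 18$ ($A = 3 - \left(\left(-5 - 4\right) - 6\right) = 3 - \left(-9 - 6\right) = 3 - -15 = 3 + 15 = 18$)
$x{\left(w,q \right)} = \frac{18}{7}$ ($x{\left(w,q \right)} = \frac{1}{7} \cdot 18 = \frac{18}{7}$)
$\sqrt{x{\left(1,17 \right)} + 22} = \sqrt{\frac{18}{7} + 22} = \sqrt{\frac{172}{7}} = \frac{2 \sqrt{301}}{7}$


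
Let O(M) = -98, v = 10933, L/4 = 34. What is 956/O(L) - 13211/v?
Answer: -5873313/535717 ≈ -10.963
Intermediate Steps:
L = 136 (L = 4*34 = 136)
956/O(L) - 13211/v = 956/(-98) - 13211/10933 = 956*(-1/98) - 13211*1/10933 = -478/49 - 13211/10933 = -5873313/535717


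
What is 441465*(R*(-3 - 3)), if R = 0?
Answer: 0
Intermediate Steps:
441465*(R*(-3 - 3)) = 441465*(0*(-3 - 3)) = 441465*(0*(-6)) = 441465*0 = 0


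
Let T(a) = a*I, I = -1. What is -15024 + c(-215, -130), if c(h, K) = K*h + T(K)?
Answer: 13056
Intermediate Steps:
T(a) = -a (T(a) = a*(-1) = -a)
c(h, K) = -K + K*h (c(h, K) = K*h - K = -K + K*h)
-15024 + c(-215, -130) = -15024 - 130*(-1 - 215) = -15024 - 130*(-216) = -15024 + 28080 = 13056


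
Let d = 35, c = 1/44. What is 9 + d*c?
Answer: 431/44 ≈ 9.7955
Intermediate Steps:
c = 1/44 ≈ 0.022727
9 + d*c = 9 + 35*(1/44) = 9 + 35/44 = 431/44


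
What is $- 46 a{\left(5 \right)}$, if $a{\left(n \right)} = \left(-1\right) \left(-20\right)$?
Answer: $-920$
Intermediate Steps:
$a{\left(n \right)} = 20$
$- 46 a{\left(5 \right)} = \left(-46\right) 20 = -920$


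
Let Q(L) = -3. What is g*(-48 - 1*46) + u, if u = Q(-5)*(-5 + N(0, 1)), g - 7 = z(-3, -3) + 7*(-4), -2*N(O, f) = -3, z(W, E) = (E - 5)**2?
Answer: -8063/2 ≈ -4031.5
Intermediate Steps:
z(W, E) = (-5 + E)**2
N(O, f) = 3/2 (N(O, f) = -1/2*(-3) = 3/2)
g = 43 (g = 7 + ((-5 - 3)**2 + 7*(-4)) = 7 + ((-8)**2 - 28) = 7 + (64 - 28) = 7 + 36 = 43)
u = 21/2 (u = -3*(-5 + 3/2) = -3*(-7/2) = 21/2 ≈ 10.500)
g*(-48 - 1*46) + u = 43*(-48 - 1*46) + 21/2 = 43*(-48 - 46) + 21/2 = 43*(-94) + 21/2 = -4042 + 21/2 = -8063/2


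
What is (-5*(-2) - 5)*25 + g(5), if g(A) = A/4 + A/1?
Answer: 525/4 ≈ 131.25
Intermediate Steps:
g(A) = 5*A/4 (g(A) = A*(¼) + A*1 = A/4 + A = 5*A/4)
(-5*(-2) - 5)*25 + g(5) = (-5*(-2) - 5)*25 + (5/4)*5 = (10 - 5)*25 + 25/4 = 5*25 + 25/4 = 125 + 25/4 = 525/4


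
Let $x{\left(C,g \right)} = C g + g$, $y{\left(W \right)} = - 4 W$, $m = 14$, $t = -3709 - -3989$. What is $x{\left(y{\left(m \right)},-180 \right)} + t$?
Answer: $10180$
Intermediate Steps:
$t = 280$ ($t = -3709 + 3989 = 280$)
$x{\left(C,g \right)} = g + C g$
$x{\left(y{\left(m \right)},-180 \right)} + t = - 180 \left(1 - 56\right) + 280 = \left(-180\right) \left(-55\right) + 280 = 9900 + 280 = 10180$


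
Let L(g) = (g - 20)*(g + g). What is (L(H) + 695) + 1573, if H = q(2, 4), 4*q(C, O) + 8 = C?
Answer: 4665/2 ≈ 2332.5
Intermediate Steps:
q(C, O) = -2 + C/4
H = -3/2 (H = -2 + (¼)*2 = -2 + ½ = -3/2 ≈ -1.5000)
L(g) = 2*g*(-20 + g) (L(g) = (-20 + g)*(2*g) = 2*g*(-20 + g))
(L(H) + 695) + 1573 = (2*(-3/2)*(-20 - 3/2) + 695) + 1573 = (2*(-3/2)*(-43/2) + 695) + 1573 = (129/2 + 695) + 1573 = 1519/2 + 1573 = 4665/2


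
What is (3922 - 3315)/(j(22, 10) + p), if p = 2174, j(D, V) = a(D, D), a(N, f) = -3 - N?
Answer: 607/2149 ≈ 0.28246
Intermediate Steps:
j(D, V) = -3 - D
(3922 - 3315)/(j(22, 10) + p) = (3922 - 3315)/((-3 - 1*22) + 2174) = 607/((-3 - 22) + 2174) = 607/(-25 + 2174) = 607/2149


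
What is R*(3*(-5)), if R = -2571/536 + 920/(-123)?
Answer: 4046765/21976 ≈ 184.14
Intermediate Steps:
R = -809353/65928 (R = -2571*1/536 + 920*(-1/123) = -2571/536 - 920/123 = -809353/65928 ≈ -12.276)
R*(3*(-5)) = -809353*(-5)/21976 = -809353/65928*(-15) = 4046765/21976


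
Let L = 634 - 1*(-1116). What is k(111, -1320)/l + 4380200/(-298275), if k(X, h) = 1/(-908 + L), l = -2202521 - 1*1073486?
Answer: -483293378223883/32910445273314 ≈ -14.685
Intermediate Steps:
L = 1750 (L = 634 + 1116 = 1750)
l = -3276007 (l = -2202521 - 1073486 = -3276007)
k(X, h) = 1/842 (k(X, h) = 1/(-908 + 1750) = 1/842)
k(111, -1320)/l + 4380200/(-298275) = (1/842)/(-3276007) + 4380200/(-298275) = (1/842)*(-1/3276007) + 4380200*(-1/298275) = -1/2758397894 - 175208/11931 = -483293378223883/32910445273314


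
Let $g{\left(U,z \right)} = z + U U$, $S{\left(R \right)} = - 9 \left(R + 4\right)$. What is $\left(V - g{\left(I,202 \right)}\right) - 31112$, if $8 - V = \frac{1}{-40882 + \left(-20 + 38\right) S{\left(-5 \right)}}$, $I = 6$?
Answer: $- \frac{1276246239}{40720} \approx -31342.0$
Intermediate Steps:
$S{\left(R \right)} = -36 - 9 R$ ($S{\left(R \right)} = - 9 \left(4 + R\right) = -36 - 9 R$)
$g{\left(U,z \right)} = z + U^{2}$
$V = \frac{325761}{40720}$ ($V = 8 - \frac{1}{-40882 + \left(-20 + 38\right) \left(-36 - -45\right)} = 8 - \frac{1}{-40882 + 18 \left(-36 + 45\right)} = 8 - \frac{1}{-40882 + 18 \cdot 9} = 8 - \frac{1}{-40882 + 162} = 8 - \frac{1}{-40720} = 8 - - \frac{1}{40720} = 8 + \frac{1}{40720} = \frac{325761}{40720} \approx 8.0$)
$\left(V - g{\left(I,202 \right)}\right) - 31112 = \left(\frac{325761}{40720} - \left(202 + 6^{2}\right)\right) - 31112 = \left(\frac{325761}{40720} - \left(202 + 36\right)\right) - 31112 = \left(\frac{325761}{40720} - 238\right) - 31112 = - \frac{9365599}{40720} - 31112 = - \frac{1276246239}{40720}$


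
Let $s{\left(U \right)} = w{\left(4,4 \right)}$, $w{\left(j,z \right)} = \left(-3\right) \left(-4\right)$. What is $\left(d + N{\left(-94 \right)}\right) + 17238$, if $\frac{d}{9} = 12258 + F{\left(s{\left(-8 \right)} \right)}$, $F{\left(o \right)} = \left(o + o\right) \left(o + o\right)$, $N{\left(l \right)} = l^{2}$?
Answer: $141580$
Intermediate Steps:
$w{\left(j,z \right)} = 12$
$s{\left(U \right)} = 12$
$F{\left(o \right)} = 4 o^{2}$ ($F{\left(o \right)} = 2 o 2 o = 4 o^{2}$)
$d = 115506$ ($d = 9 \left(12258 + 4 \cdot 12^{2}\right) = 9 \left(12258 + 4 \cdot 144\right) = 9 \left(12258 + 576\right) = 9 \cdot 12834 = 115506$)
$\left(d + N{\left(-94 \right)}\right) + 17238 = \left(115506 + \left(-94\right)^{2}\right) + 17238 = \left(115506 + 8836\right) + 17238 = 124342 + 17238 = 141580$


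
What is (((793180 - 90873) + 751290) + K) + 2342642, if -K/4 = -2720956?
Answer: 14680063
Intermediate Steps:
K = 10883824 (K = -4*(-2720956) = 10883824)
(((793180 - 90873) + 751290) + K) + 2342642 = (((793180 - 90873) + 751290) + 10883824) + 2342642 = ((702307 + 751290) + 10883824) + 2342642 = (1453597 + 10883824) + 2342642 = 12337421 + 2342642 = 14680063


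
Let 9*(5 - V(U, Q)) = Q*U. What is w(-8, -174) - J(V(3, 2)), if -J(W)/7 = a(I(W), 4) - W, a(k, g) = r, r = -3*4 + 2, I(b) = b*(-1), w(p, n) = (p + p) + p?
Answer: -373/3 ≈ -124.33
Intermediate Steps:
V(U, Q) = 5 - Q*U/9
w(p, n) = 3*p (w(p, n) = 2*p + p = 3*p)
I(b) = -b
r = -10 (r = -12 + 2 = -10)
a(k, g) = -10
J(W) = 70 + 7*W (J(W) = -7*(-10 - W) = 70 + 7*W)
w(-8, -174) - J(V(3, 2)) = 3*(-8) - (70 + 7*(5 - 1/9*2*3)) = -24 - (70 + 7*(5 - 2/3)) = -24 - (70 + 7*(13/3)) = -24 - (70 + 91/3) = -24 - 1*301/3 = -24 - 301/3 = -373/3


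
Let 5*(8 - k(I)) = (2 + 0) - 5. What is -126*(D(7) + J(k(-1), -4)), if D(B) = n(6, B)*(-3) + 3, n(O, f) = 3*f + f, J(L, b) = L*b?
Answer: 72702/5 ≈ 14540.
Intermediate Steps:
k(I) = 43/5 (k(I) = 8 - ((2 + 0) - 5)/5 = 8 - (2 - 5)/5 = 8 - 1/5*(-3) = 8 + 3/5 = 43/5)
n(O, f) = 4*f
D(B) = 3 - 12*B (D(B) = (4*B)*(-3) + 3 = -12*B + 3 = 3 - 12*B)
-126*(D(7) + J(k(-1), -4)) = -126*((3 - 12*7) + (43/5)*(-4)) = -126*((3 - 84) - 172/5) = -126*(-81 - 172/5) = -126*(-577/5) = 72702/5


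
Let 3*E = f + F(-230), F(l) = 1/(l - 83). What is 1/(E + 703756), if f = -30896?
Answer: 313/217052145 ≈ 1.4420e-6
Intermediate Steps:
F(l) = 1/(-83 + l)
E = -3223483/313 (E = (-30896 + 1/(-83 - 230))/3 = (-30896 + 1/(-313))/3 = (-30896 - 1/313)/3 = (⅓)*(-9670449/313) = -3223483/313 ≈ -10299.)
1/(E + 703756) = 1/(-3223483/313 + 703756) = 1/(217052145/313) = 313/217052145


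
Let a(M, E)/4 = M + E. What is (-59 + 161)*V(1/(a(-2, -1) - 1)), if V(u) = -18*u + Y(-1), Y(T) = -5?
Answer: -4794/13 ≈ -368.77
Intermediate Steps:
a(M, E) = 4*E + 4*M (a(M, E) = 4*(M + E) = 4*(E + M) = 4*E + 4*M)
V(u) = -5 - 18*u (V(u) = -18*u - 5 = -5 - 18*u)
(-59 + 161)*V(1/(a(-2, -1) - 1)) = (-59 + 161)*(-5 - 18/((4*(-1) + 4*(-2)) - 1)) = 102*(-5 - 18/((-4 - 8) - 1)) = 102*(-5 - 18/(-12 - 1)) = 102*(-5 - 18/(-13)) = 102*(-5 - 18*(-1/13)) = 102*(-5 + 18/13) = 102*(-47/13) = -4794/13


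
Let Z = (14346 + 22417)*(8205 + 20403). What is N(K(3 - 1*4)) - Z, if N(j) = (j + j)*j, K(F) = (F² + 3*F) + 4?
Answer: -1051715896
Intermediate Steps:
K(F) = 4 + F² + 3*F
N(j) = 2*j² (N(j) = (2*j)*j = 2*j²)
Z = 1051715904 (Z = 36763*28608 = 1051715904)
N(K(3 - 1*4)) - Z = 2*(4 + (3 - 1*4)² + 3*(3 - 1*4))² - 1*1051715904 = 2*(4 + (3 - 4)² + 3*(3 - 4))² - 1051715904 = 2*(4 + (-1)² + 3*(-1))² - 1051715904 = 2*(4 + 1 - 3)² - 1051715904 = 2*2² - 1051715904 = 2*4 - 1051715904 = 8 - 1051715904 = -1051715896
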